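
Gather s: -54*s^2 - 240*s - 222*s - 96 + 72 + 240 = -54*s^2 - 462*s + 216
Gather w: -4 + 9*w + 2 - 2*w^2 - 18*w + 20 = -2*w^2 - 9*w + 18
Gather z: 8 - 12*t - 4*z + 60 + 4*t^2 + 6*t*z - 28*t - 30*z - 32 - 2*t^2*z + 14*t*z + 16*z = 4*t^2 - 40*t + z*(-2*t^2 + 20*t - 18) + 36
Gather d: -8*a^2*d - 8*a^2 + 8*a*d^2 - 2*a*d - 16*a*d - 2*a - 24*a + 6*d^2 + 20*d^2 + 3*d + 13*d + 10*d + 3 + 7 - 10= -8*a^2 - 26*a + d^2*(8*a + 26) + d*(-8*a^2 - 18*a + 26)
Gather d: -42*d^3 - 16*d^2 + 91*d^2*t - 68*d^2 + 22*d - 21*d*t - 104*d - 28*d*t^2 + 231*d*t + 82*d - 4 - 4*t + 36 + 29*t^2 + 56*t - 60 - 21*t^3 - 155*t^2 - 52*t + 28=-42*d^3 + d^2*(91*t - 84) + d*(-28*t^2 + 210*t) - 21*t^3 - 126*t^2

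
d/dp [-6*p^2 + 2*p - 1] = 2 - 12*p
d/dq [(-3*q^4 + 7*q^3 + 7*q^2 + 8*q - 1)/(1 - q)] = (9*q^4 - 26*q^3 + 14*q^2 + 14*q + 7)/(q^2 - 2*q + 1)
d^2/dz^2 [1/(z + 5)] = 2/(z + 5)^3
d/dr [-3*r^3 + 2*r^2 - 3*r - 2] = -9*r^2 + 4*r - 3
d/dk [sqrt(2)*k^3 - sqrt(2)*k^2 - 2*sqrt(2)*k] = sqrt(2)*(3*k^2 - 2*k - 2)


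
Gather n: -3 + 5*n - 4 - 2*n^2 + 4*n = -2*n^2 + 9*n - 7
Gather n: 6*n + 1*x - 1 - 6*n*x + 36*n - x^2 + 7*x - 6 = n*(42 - 6*x) - x^2 + 8*x - 7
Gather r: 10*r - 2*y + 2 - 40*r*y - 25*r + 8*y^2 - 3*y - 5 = r*(-40*y - 15) + 8*y^2 - 5*y - 3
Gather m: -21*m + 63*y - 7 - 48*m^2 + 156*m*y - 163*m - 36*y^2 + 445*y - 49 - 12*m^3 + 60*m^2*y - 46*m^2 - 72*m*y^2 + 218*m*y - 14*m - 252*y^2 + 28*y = -12*m^3 + m^2*(60*y - 94) + m*(-72*y^2 + 374*y - 198) - 288*y^2 + 536*y - 56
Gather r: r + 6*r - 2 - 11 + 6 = 7*r - 7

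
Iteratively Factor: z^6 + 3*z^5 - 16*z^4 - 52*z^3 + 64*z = (z - 4)*(z^5 + 7*z^4 + 12*z^3 - 4*z^2 - 16*z) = (z - 4)*(z - 1)*(z^4 + 8*z^3 + 20*z^2 + 16*z) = z*(z - 4)*(z - 1)*(z^3 + 8*z^2 + 20*z + 16) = z*(z - 4)*(z - 1)*(z + 2)*(z^2 + 6*z + 8) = z*(z - 4)*(z - 1)*(z + 2)*(z + 4)*(z + 2)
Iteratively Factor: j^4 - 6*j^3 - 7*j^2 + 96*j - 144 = (j + 4)*(j^3 - 10*j^2 + 33*j - 36) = (j - 3)*(j + 4)*(j^2 - 7*j + 12) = (j - 3)^2*(j + 4)*(j - 4)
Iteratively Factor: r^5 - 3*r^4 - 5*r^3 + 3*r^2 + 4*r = (r + 1)*(r^4 - 4*r^3 - r^2 + 4*r) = (r - 4)*(r + 1)*(r^3 - r) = (r - 4)*(r + 1)^2*(r^2 - r) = (r - 4)*(r - 1)*(r + 1)^2*(r)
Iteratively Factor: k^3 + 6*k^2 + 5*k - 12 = (k - 1)*(k^2 + 7*k + 12) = (k - 1)*(k + 4)*(k + 3)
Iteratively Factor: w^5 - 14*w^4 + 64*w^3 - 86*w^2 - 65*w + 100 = (w + 1)*(w^4 - 15*w^3 + 79*w^2 - 165*w + 100) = (w - 4)*(w + 1)*(w^3 - 11*w^2 + 35*w - 25) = (w - 5)*(w - 4)*(w + 1)*(w^2 - 6*w + 5) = (w - 5)*(w - 4)*(w - 1)*(w + 1)*(w - 5)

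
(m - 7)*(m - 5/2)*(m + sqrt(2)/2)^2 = m^4 - 19*m^3/2 + sqrt(2)*m^3 - 19*sqrt(2)*m^2/2 + 18*m^2 - 19*m/4 + 35*sqrt(2)*m/2 + 35/4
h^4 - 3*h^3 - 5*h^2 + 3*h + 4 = (h - 4)*(h - 1)*(h + 1)^2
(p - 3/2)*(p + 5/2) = p^2 + p - 15/4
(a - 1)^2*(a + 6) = a^3 + 4*a^2 - 11*a + 6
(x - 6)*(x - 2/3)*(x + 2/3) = x^3 - 6*x^2 - 4*x/9 + 8/3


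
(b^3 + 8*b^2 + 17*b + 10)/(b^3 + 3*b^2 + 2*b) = (b + 5)/b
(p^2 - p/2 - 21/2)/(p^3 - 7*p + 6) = (p - 7/2)/(p^2 - 3*p + 2)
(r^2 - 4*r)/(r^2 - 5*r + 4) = r/(r - 1)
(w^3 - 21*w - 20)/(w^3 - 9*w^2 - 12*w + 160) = (w + 1)/(w - 8)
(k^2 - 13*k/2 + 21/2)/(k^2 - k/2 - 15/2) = (2*k - 7)/(2*k + 5)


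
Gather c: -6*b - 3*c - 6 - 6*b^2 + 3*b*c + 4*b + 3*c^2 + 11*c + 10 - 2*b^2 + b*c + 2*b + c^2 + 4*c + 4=-8*b^2 + 4*c^2 + c*(4*b + 12) + 8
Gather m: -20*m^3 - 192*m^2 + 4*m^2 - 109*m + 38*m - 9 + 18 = -20*m^3 - 188*m^2 - 71*m + 9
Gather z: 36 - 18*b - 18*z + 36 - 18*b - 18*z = -36*b - 36*z + 72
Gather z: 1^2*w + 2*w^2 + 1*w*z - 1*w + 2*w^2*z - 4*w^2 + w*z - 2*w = -2*w^2 - 2*w + z*(2*w^2 + 2*w)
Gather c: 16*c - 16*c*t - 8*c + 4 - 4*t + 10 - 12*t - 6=c*(8 - 16*t) - 16*t + 8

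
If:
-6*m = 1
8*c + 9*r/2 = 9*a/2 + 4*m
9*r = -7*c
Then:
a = 4/27 - 9*r/7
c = -9*r/7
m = -1/6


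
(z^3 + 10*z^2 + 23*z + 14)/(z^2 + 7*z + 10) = (z^2 + 8*z + 7)/(z + 5)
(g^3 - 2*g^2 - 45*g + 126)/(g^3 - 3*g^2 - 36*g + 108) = (g + 7)/(g + 6)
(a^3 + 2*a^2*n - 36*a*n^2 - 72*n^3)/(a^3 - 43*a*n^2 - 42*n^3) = (a^2 - 4*a*n - 12*n^2)/(a^2 - 6*a*n - 7*n^2)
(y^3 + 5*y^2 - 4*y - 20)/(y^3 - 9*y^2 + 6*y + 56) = (y^2 + 3*y - 10)/(y^2 - 11*y + 28)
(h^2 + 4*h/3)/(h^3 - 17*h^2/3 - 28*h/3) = 1/(h - 7)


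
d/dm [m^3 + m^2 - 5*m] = 3*m^2 + 2*m - 5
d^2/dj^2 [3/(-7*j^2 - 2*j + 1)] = 6*(49*j^2 + 14*j - 4*(7*j + 1)^2 - 7)/(7*j^2 + 2*j - 1)^3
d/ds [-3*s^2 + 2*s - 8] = 2 - 6*s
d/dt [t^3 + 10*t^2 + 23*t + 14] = 3*t^2 + 20*t + 23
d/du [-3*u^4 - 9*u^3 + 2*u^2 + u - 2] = -12*u^3 - 27*u^2 + 4*u + 1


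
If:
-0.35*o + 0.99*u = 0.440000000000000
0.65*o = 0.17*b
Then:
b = 10.8151260504202*u - 4.80672268907563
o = 2.82857142857143*u - 1.25714285714286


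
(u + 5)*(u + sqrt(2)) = u^2 + sqrt(2)*u + 5*u + 5*sqrt(2)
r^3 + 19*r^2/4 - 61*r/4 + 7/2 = (r - 2)*(r - 1/4)*(r + 7)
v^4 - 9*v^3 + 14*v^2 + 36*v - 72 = (v - 6)*(v - 3)*(v - 2)*(v + 2)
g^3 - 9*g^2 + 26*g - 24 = (g - 4)*(g - 3)*(g - 2)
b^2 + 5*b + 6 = (b + 2)*(b + 3)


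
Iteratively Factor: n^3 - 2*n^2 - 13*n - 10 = (n + 1)*(n^2 - 3*n - 10) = (n + 1)*(n + 2)*(n - 5)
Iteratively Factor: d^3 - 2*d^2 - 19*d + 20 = (d + 4)*(d^2 - 6*d + 5) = (d - 5)*(d + 4)*(d - 1)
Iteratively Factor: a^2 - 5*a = (a - 5)*(a)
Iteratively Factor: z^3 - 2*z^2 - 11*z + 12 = (z + 3)*(z^2 - 5*z + 4) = (z - 4)*(z + 3)*(z - 1)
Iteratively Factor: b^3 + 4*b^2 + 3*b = (b + 1)*(b^2 + 3*b) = b*(b + 1)*(b + 3)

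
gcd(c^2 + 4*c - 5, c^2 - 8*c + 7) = c - 1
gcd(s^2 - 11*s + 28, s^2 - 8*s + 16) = s - 4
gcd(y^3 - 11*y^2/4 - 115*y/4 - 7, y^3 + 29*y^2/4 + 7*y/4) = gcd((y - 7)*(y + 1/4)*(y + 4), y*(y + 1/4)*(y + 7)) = y + 1/4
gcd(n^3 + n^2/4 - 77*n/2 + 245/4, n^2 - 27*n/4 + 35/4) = n^2 - 27*n/4 + 35/4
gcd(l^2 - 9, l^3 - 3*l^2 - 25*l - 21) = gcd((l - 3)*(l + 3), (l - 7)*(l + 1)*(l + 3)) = l + 3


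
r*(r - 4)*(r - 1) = r^3 - 5*r^2 + 4*r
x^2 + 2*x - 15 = (x - 3)*(x + 5)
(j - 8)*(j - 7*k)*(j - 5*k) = j^3 - 12*j^2*k - 8*j^2 + 35*j*k^2 + 96*j*k - 280*k^2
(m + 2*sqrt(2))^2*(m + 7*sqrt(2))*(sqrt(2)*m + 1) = sqrt(2)*m^4 + 23*m^3 + 75*sqrt(2)*m^2 + 176*m + 56*sqrt(2)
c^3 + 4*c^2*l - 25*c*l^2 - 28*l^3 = (c - 4*l)*(c + l)*(c + 7*l)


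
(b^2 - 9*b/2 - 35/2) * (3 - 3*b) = -3*b^3 + 33*b^2/2 + 39*b - 105/2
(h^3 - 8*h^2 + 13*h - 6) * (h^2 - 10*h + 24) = h^5 - 18*h^4 + 117*h^3 - 328*h^2 + 372*h - 144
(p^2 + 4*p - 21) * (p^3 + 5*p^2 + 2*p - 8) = p^5 + 9*p^4 + p^3 - 105*p^2 - 74*p + 168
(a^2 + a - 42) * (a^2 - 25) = a^4 + a^3 - 67*a^2 - 25*a + 1050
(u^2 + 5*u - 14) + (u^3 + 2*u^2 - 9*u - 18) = u^3 + 3*u^2 - 4*u - 32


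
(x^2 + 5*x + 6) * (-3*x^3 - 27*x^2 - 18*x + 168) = -3*x^5 - 42*x^4 - 171*x^3 - 84*x^2 + 732*x + 1008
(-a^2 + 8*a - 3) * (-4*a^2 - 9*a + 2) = 4*a^4 - 23*a^3 - 62*a^2 + 43*a - 6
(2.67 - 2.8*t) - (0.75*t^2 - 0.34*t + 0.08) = -0.75*t^2 - 2.46*t + 2.59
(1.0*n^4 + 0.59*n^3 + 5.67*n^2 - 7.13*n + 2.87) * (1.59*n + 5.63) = 1.59*n^5 + 6.5681*n^4 + 12.337*n^3 + 20.5854*n^2 - 35.5786*n + 16.1581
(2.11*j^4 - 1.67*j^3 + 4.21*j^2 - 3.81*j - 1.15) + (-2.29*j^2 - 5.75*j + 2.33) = 2.11*j^4 - 1.67*j^3 + 1.92*j^2 - 9.56*j + 1.18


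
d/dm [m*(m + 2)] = 2*m + 2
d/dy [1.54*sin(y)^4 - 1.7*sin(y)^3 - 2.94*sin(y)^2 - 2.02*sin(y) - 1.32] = (6.16*sin(y)^3 - 5.1*sin(y)^2 - 5.88*sin(y) - 2.02)*cos(y)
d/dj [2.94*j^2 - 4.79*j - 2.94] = 5.88*j - 4.79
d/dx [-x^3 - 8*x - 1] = -3*x^2 - 8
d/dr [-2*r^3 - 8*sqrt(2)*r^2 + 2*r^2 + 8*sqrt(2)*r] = -6*r^2 - 16*sqrt(2)*r + 4*r + 8*sqrt(2)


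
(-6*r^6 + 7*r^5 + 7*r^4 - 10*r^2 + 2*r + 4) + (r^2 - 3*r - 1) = -6*r^6 + 7*r^5 + 7*r^4 - 9*r^2 - r + 3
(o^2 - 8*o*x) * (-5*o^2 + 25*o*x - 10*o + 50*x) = -5*o^4 + 65*o^3*x - 10*o^3 - 200*o^2*x^2 + 130*o^2*x - 400*o*x^2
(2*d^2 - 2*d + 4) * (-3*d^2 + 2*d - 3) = -6*d^4 + 10*d^3 - 22*d^2 + 14*d - 12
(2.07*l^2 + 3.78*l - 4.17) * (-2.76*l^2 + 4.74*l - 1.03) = -5.7132*l^4 - 0.620999999999999*l^3 + 27.2943*l^2 - 23.6592*l + 4.2951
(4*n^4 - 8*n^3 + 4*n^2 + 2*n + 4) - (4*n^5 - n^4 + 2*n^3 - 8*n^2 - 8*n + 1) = -4*n^5 + 5*n^4 - 10*n^3 + 12*n^2 + 10*n + 3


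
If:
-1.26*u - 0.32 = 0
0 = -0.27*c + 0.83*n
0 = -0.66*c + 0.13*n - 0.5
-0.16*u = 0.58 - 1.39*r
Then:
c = -0.81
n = -0.26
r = 0.39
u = -0.25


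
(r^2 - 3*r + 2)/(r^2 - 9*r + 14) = (r - 1)/(r - 7)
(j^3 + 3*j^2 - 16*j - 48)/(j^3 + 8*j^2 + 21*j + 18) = (j^2 - 16)/(j^2 + 5*j + 6)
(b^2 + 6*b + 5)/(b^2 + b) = (b + 5)/b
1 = 1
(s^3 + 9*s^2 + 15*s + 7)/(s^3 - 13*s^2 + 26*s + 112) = (s^3 + 9*s^2 + 15*s + 7)/(s^3 - 13*s^2 + 26*s + 112)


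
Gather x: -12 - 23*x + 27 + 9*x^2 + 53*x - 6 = 9*x^2 + 30*x + 9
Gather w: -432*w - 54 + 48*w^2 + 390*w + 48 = 48*w^2 - 42*w - 6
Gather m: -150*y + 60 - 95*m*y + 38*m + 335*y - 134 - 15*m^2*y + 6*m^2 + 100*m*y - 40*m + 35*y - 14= m^2*(6 - 15*y) + m*(5*y - 2) + 220*y - 88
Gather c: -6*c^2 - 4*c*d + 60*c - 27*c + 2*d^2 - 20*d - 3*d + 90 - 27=-6*c^2 + c*(33 - 4*d) + 2*d^2 - 23*d + 63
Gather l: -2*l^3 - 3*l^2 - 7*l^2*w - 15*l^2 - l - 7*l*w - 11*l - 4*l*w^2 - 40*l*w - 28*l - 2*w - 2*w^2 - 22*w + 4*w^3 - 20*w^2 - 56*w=-2*l^3 + l^2*(-7*w - 18) + l*(-4*w^2 - 47*w - 40) + 4*w^3 - 22*w^2 - 80*w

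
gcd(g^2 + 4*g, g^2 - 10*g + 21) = 1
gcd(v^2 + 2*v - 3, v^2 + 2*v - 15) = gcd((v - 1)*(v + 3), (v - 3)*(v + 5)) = 1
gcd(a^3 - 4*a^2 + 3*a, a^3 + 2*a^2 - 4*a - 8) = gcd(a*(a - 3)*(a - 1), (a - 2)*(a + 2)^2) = 1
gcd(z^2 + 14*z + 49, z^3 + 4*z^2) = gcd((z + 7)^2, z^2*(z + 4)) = 1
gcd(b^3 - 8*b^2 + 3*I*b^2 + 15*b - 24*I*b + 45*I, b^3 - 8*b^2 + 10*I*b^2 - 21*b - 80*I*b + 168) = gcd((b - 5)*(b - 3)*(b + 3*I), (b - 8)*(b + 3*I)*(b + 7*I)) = b + 3*I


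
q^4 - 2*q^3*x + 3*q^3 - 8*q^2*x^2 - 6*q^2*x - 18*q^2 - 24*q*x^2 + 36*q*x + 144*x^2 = (q - 3)*(q + 6)*(q - 4*x)*(q + 2*x)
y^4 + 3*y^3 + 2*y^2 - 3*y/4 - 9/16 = (y - 1/2)*(y + 1/2)*(y + 3/2)^2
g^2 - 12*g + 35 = (g - 7)*(g - 5)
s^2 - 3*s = s*(s - 3)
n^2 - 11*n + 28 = (n - 7)*(n - 4)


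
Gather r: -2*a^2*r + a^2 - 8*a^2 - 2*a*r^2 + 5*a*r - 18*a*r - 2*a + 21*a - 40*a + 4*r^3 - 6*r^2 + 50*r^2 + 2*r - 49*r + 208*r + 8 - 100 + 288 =-7*a^2 - 21*a + 4*r^3 + r^2*(44 - 2*a) + r*(-2*a^2 - 13*a + 161) + 196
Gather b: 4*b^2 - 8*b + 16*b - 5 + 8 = 4*b^2 + 8*b + 3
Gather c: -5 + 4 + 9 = 8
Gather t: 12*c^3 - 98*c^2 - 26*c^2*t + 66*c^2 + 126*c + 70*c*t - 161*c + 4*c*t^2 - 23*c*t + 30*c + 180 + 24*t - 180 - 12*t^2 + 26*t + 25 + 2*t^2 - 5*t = 12*c^3 - 32*c^2 - 5*c + t^2*(4*c - 10) + t*(-26*c^2 + 47*c + 45) + 25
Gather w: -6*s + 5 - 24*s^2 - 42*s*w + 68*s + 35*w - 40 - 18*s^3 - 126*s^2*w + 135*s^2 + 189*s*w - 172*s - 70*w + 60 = -18*s^3 + 111*s^2 - 110*s + w*(-126*s^2 + 147*s - 35) + 25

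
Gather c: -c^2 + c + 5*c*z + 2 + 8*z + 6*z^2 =-c^2 + c*(5*z + 1) + 6*z^2 + 8*z + 2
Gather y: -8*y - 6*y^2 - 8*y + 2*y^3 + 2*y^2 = 2*y^3 - 4*y^2 - 16*y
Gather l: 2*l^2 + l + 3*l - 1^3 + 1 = 2*l^2 + 4*l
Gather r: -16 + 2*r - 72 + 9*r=11*r - 88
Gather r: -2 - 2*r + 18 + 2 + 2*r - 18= 0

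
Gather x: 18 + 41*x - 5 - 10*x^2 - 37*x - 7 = -10*x^2 + 4*x + 6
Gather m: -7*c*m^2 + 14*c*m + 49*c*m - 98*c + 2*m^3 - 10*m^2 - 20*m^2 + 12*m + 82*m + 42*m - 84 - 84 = -98*c + 2*m^3 + m^2*(-7*c - 30) + m*(63*c + 136) - 168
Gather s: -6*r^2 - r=-6*r^2 - r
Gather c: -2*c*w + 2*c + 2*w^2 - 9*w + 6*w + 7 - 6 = c*(2 - 2*w) + 2*w^2 - 3*w + 1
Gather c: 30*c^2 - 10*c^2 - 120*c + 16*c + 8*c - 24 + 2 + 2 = 20*c^2 - 96*c - 20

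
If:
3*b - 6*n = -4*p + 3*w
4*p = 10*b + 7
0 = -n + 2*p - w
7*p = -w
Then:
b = -203/278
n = -189/278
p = -21/278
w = 147/278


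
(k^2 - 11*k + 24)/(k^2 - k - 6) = (k - 8)/(k + 2)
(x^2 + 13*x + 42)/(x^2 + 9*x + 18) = (x + 7)/(x + 3)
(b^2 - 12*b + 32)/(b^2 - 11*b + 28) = (b - 8)/(b - 7)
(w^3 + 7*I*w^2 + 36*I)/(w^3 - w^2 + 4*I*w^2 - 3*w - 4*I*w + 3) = (w^2 + 4*I*w + 12)/(w^2 + w*(-1 + I) - I)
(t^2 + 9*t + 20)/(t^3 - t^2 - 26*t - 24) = (t + 5)/(t^2 - 5*t - 6)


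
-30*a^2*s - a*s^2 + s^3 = s*(-6*a + s)*(5*a + s)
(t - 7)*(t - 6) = t^2 - 13*t + 42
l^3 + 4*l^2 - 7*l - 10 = (l - 2)*(l + 1)*(l + 5)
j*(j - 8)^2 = j^3 - 16*j^2 + 64*j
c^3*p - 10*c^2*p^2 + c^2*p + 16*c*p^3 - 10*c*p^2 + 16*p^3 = (c - 8*p)*(c - 2*p)*(c*p + p)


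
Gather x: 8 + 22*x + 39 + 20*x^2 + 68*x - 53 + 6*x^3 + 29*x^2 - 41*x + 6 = 6*x^3 + 49*x^2 + 49*x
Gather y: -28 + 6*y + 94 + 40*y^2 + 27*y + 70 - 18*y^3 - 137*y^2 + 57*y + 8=-18*y^3 - 97*y^2 + 90*y + 144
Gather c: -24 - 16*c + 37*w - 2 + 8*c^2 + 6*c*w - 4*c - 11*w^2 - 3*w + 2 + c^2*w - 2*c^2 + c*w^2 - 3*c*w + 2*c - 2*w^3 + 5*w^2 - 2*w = c^2*(w + 6) + c*(w^2 + 3*w - 18) - 2*w^3 - 6*w^2 + 32*w - 24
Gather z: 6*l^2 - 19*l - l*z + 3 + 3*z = 6*l^2 - 19*l + z*(3 - l) + 3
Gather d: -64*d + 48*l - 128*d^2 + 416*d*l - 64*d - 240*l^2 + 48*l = -128*d^2 + d*(416*l - 128) - 240*l^2 + 96*l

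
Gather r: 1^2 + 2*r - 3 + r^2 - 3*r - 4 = r^2 - r - 6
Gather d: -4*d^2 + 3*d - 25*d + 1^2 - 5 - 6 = -4*d^2 - 22*d - 10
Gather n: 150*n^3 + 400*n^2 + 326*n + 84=150*n^3 + 400*n^2 + 326*n + 84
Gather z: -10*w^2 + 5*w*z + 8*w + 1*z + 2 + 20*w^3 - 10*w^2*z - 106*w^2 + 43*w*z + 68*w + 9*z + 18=20*w^3 - 116*w^2 + 76*w + z*(-10*w^2 + 48*w + 10) + 20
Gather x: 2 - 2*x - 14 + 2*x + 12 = 0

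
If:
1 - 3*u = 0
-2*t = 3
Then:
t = -3/2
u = 1/3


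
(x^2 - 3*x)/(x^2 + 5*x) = (x - 3)/(x + 5)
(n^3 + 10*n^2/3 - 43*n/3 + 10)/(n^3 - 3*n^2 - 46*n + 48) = (n - 5/3)/(n - 8)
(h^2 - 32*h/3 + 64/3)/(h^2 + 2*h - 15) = (3*h^2 - 32*h + 64)/(3*(h^2 + 2*h - 15))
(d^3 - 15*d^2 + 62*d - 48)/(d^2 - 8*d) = d - 7 + 6/d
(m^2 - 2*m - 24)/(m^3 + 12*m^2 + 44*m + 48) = (m - 6)/(m^2 + 8*m + 12)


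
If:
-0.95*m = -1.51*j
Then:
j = 0.629139072847682*m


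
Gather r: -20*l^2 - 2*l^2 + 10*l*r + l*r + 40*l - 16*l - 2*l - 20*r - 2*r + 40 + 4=-22*l^2 + 22*l + r*(11*l - 22) + 44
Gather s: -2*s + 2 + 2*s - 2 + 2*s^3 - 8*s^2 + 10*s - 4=2*s^3 - 8*s^2 + 10*s - 4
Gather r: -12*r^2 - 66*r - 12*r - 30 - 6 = -12*r^2 - 78*r - 36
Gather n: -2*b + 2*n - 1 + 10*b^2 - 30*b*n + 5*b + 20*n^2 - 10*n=10*b^2 + 3*b + 20*n^2 + n*(-30*b - 8) - 1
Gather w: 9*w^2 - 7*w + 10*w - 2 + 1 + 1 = 9*w^2 + 3*w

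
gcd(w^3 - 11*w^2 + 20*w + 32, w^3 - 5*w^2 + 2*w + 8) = w^2 - 3*w - 4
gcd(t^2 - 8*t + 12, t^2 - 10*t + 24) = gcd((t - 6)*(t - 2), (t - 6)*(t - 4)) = t - 6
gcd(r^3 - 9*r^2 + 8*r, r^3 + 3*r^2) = r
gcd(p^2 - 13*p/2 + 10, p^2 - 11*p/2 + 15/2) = p - 5/2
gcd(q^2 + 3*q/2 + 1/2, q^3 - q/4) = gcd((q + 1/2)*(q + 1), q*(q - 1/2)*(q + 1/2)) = q + 1/2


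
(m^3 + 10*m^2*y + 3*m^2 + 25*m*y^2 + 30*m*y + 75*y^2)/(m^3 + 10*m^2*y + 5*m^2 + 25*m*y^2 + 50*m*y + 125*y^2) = (m + 3)/(m + 5)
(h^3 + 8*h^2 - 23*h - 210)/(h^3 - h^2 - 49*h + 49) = (h^2 + h - 30)/(h^2 - 8*h + 7)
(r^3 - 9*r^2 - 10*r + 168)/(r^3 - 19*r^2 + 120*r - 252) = (r + 4)/(r - 6)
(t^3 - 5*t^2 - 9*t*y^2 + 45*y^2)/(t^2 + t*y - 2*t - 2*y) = (t^3 - 5*t^2 - 9*t*y^2 + 45*y^2)/(t^2 + t*y - 2*t - 2*y)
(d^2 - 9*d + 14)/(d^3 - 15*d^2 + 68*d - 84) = 1/(d - 6)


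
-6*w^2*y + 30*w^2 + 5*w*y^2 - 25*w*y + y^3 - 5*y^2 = (-w + y)*(6*w + y)*(y - 5)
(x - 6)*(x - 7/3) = x^2 - 25*x/3 + 14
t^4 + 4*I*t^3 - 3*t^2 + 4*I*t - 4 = (t - I)*(t + I)*(t + 2*I)^2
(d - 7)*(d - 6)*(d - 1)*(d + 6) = d^4 - 8*d^3 - 29*d^2 + 288*d - 252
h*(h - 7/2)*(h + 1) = h^3 - 5*h^2/2 - 7*h/2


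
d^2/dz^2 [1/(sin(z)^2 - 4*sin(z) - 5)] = 2*(-2*sin(z)^3 + 8*sin(z)^2 - 23*sin(z) + 21)/((sin(z) - 5)^3*(sin(z) + 1)^2)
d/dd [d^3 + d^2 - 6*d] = 3*d^2 + 2*d - 6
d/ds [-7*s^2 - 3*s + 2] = -14*s - 3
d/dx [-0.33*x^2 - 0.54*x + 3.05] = -0.66*x - 0.54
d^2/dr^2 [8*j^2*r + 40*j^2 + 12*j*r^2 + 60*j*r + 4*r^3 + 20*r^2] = 24*j + 24*r + 40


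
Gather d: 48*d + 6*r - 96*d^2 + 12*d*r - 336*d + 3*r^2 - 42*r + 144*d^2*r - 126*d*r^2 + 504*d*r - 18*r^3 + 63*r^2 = d^2*(144*r - 96) + d*(-126*r^2 + 516*r - 288) - 18*r^3 + 66*r^2 - 36*r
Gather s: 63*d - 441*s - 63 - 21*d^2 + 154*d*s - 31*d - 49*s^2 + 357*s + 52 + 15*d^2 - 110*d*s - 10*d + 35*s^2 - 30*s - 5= -6*d^2 + 22*d - 14*s^2 + s*(44*d - 114) - 16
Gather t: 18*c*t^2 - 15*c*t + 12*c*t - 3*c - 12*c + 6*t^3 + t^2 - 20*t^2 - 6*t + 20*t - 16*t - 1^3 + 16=-15*c + 6*t^3 + t^2*(18*c - 19) + t*(-3*c - 2) + 15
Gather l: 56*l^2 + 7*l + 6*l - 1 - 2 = 56*l^2 + 13*l - 3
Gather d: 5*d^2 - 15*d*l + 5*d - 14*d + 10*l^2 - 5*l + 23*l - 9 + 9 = 5*d^2 + d*(-15*l - 9) + 10*l^2 + 18*l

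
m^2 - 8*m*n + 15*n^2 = (m - 5*n)*(m - 3*n)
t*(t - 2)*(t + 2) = t^3 - 4*t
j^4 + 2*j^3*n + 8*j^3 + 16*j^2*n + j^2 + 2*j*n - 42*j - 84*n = (j - 2)*(j + 3)*(j + 7)*(j + 2*n)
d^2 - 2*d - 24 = (d - 6)*(d + 4)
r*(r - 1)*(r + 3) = r^3 + 2*r^2 - 3*r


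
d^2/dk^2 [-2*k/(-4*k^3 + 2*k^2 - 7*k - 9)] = 4*(k*(12*k^2 - 4*k + 7)^2 + (-12*k^2 - 2*k*(6*k - 1) + 4*k - 7)*(4*k^3 - 2*k^2 + 7*k + 9))/(4*k^3 - 2*k^2 + 7*k + 9)^3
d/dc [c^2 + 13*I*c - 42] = 2*c + 13*I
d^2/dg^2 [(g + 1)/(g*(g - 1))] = 2*(g^3 + 3*g^2 - 3*g + 1)/(g^3*(g^3 - 3*g^2 + 3*g - 1))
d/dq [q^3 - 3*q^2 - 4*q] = 3*q^2 - 6*q - 4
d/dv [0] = 0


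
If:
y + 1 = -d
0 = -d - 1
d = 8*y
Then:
No Solution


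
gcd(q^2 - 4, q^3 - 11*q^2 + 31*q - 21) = 1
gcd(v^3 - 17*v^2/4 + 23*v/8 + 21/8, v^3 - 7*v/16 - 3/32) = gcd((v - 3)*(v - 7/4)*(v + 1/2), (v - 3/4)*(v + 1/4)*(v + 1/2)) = v + 1/2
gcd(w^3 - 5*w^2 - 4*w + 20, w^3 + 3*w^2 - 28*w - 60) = w^2 - 3*w - 10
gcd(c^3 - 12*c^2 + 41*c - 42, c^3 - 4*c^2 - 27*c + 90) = c - 3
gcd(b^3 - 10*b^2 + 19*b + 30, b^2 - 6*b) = b - 6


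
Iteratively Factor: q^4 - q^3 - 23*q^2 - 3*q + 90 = (q - 2)*(q^3 + q^2 - 21*q - 45) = (q - 2)*(q + 3)*(q^2 - 2*q - 15) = (q - 2)*(q + 3)^2*(q - 5)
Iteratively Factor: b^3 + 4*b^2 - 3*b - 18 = (b - 2)*(b^2 + 6*b + 9) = (b - 2)*(b + 3)*(b + 3)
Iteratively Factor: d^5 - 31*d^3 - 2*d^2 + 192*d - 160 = (d - 5)*(d^4 + 5*d^3 - 6*d^2 - 32*d + 32) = (d - 5)*(d + 4)*(d^3 + d^2 - 10*d + 8) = (d - 5)*(d + 4)^2*(d^2 - 3*d + 2) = (d - 5)*(d - 2)*(d + 4)^2*(d - 1)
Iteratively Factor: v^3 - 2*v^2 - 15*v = (v + 3)*(v^2 - 5*v) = (v - 5)*(v + 3)*(v)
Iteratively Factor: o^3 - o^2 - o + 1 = (o + 1)*(o^2 - 2*o + 1) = (o - 1)*(o + 1)*(o - 1)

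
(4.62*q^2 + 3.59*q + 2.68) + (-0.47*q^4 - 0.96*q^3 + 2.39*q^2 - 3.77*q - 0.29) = -0.47*q^4 - 0.96*q^3 + 7.01*q^2 - 0.18*q + 2.39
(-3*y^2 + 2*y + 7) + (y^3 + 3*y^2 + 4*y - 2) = y^3 + 6*y + 5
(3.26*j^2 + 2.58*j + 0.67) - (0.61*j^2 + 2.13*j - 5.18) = 2.65*j^2 + 0.45*j + 5.85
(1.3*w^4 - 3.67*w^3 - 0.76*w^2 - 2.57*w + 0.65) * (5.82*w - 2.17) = 7.566*w^5 - 24.1804*w^4 + 3.5407*w^3 - 13.3082*w^2 + 9.3599*w - 1.4105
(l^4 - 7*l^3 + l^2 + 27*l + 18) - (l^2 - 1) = l^4 - 7*l^3 + 27*l + 19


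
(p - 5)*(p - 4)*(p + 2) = p^3 - 7*p^2 + 2*p + 40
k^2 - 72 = (k - 6*sqrt(2))*(k + 6*sqrt(2))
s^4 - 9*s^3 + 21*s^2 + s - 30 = (s - 5)*(s - 3)*(s - 2)*(s + 1)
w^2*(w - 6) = w^3 - 6*w^2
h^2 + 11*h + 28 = (h + 4)*(h + 7)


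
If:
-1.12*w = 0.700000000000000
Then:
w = -0.62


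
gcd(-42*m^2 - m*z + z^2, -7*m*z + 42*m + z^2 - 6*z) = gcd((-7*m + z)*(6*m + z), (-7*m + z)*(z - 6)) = -7*m + z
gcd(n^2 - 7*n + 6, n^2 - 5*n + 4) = n - 1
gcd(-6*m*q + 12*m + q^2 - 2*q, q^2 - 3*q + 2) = q - 2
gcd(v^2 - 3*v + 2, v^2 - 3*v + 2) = v^2 - 3*v + 2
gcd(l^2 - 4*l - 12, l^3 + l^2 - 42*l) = l - 6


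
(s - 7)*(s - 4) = s^2 - 11*s + 28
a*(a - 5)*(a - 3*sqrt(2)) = a^3 - 5*a^2 - 3*sqrt(2)*a^2 + 15*sqrt(2)*a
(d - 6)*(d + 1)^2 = d^3 - 4*d^2 - 11*d - 6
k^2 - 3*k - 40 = (k - 8)*(k + 5)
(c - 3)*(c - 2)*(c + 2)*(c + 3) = c^4 - 13*c^2 + 36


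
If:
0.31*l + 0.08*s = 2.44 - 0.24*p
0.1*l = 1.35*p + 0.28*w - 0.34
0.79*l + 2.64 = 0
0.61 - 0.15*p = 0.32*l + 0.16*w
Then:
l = -3.34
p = -2.70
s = 51.54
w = 13.02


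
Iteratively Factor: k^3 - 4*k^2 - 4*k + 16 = (k - 2)*(k^2 - 2*k - 8) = (k - 4)*(k - 2)*(k + 2)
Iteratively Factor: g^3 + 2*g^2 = (g)*(g^2 + 2*g) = g*(g + 2)*(g)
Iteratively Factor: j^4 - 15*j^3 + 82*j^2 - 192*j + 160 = (j - 2)*(j^3 - 13*j^2 + 56*j - 80) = (j - 4)*(j - 2)*(j^2 - 9*j + 20) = (j - 4)^2*(j - 2)*(j - 5)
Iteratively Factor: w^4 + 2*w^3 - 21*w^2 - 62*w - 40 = (w - 5)*(w^3 + 7*w^2 + 14*w + 8) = (w - 5)*(w + 4)*(w^2 + 3*w + 2) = (w - 5)*(w + 1)*(w + 4)*(w + 2)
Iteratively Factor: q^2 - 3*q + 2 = (q - 1)*(q - 2)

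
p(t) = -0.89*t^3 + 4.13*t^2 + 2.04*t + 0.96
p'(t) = -2.67*t^2 + 8.26*t + 2.04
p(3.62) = 20.25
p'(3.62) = -3.05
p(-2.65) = 41.12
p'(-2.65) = -38.60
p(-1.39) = 8.49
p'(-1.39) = -14.60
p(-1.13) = 5.21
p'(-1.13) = -10.70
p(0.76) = 4.51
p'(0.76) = 6.78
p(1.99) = 14.36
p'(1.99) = 7.90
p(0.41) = 2.43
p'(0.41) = 4.98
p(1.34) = 8.97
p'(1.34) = 8.31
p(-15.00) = 3903.36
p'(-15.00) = -722.61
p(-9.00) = 965.94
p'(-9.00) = -288.57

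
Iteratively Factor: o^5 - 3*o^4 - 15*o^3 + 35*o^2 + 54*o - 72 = (o - 4)*(o^4 + o^3 - 11*o^2 - 9*o + 18) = (o - 4)*(o - 1)*(o^3 + 2*o^2 - 9*o - 18) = (o - 4)*(o - 1)*(o + 2)*(o^2 - 9) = (o - 4)*(o - 1)*(o + 2)*(o + 3)*(o - 3)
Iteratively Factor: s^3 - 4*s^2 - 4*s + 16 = (s - 2)*(s^2 - 2*s - 8) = (s - 4)*(s - 2)*(s + 2)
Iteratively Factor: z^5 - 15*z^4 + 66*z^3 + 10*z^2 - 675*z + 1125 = (z + 3)*(z^4 - 18*z^3 + 120*z^2 - 350*z + 375) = (z - 5)*(z + 3)*(z^3 - 13*z^2 + 55*z - 75) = (z - 5)*(z - 3)*(z + 3)*(z^2 - 10*z + 25) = (z - 5)^2*(z - 3)*(z + 3)*(z - 5)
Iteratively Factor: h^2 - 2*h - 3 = (h - 3)*(h + 1)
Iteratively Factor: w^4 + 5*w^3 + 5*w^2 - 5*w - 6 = (w + 1)*(w^3 + 4*w^2 + w - 6) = (w - 1)*(w + 1)*(w^2 + 5*w + 6) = (w - 1)*(w + 1)*(w + 3)*(w + 2)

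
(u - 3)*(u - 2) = u^2 - 5*u + 6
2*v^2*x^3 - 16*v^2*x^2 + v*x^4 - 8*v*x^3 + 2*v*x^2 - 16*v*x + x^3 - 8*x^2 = x*(2*v + x)*(x - 8)*(v*x + 1)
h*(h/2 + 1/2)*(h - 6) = h^3/2 - 5*h^2/2 - 3*h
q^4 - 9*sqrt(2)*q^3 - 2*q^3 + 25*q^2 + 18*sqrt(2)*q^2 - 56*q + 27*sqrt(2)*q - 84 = (q - 3)*(q + 1)*(q - 7*sqrt(2))*(q - 2*sqrt(2))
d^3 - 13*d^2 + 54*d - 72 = (d - 6)*(d - 4)*(d - 3)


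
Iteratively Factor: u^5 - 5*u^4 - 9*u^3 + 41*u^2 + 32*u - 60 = (u + 2)*(u^4 - 7*u^3 + 5*u^2 + 31*u - 30) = (u + 2)^2*(u^3 - 9*u^2 + 23*u - 15) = (u - 5)*(u + 2)^2*(u^2 - 4*u + 3) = (u - 5)*(u - 3)*(u + 2)^2*(u - 1)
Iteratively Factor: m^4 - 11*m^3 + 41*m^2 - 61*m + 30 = (m - 3)*(m^3 - 8*m^2 + 17*m - 10) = (m - 3)*(m - 1)*(m^2 - 7*m + 10) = (m - 5)*(m - 3)*(m - 1)*(m - 2)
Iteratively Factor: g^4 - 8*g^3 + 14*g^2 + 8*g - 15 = (g - 3)*(g^3 - 5*g^2 - g + 5) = (g - 3)*(g + 1)*(g^2 - 6*g + 5) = (g - 3)*(g - 1)*(g + 1)*(g - 5)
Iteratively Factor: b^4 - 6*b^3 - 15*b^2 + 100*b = (b - 5)*(b^3 - b^2 - 20*b) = b*(b - 5)*(b^2 - b - 20) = b*(b - 5)^2*(b + 4)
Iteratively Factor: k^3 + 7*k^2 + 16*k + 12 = (k + 3)*(k^2 + 4*k + 4) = (k + 2)*(k + 3)*(k + 2)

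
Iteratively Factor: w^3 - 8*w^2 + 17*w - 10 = (w - 5)*(w^2 - 3*w + 2) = (w - 5)*(w - 2)*(w - 1)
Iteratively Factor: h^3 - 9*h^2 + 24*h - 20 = (h - 5)*(h^2 - 4*h + 4) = (h - 5)*(h - 2)*(h - 2)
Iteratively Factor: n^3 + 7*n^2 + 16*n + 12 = (n + 2)*(n^2 + 5*n + 6) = (n + 2)^2*(n + 3)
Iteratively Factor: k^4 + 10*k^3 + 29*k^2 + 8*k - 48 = (k - 1)*(k^3 + 11*k^2 + 40*k + 48) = (k - 1)*(k + 4)*(k^2 + 7*k + 12) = (k - 1)*(k + 3)*(k + 4)*(k + 4)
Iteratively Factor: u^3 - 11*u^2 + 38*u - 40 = (u - 5)*(u^2 - 6*u + 8) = (u - 5)*(u - 2)*(u - 4)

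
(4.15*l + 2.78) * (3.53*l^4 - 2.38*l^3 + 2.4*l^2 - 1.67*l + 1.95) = 14.6495*l^5 - 0.0636000000000028*l^4 + 3.3436*l^3 - 0.258500000000001*l^2 + 3.4499*l + 5.421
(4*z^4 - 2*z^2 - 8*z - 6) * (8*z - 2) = 32*z^5 - 8*z^4 - 16*z^3 - 60*z^2 - 32*z + 12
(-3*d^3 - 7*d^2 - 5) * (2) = -6*d^3 - 14*d^2 - 10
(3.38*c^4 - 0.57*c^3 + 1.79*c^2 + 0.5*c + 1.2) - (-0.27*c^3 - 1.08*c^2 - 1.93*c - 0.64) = 3.38*c^4 - 0.3*c^3 + 2.87*c^2 + 2.43*c + 1.84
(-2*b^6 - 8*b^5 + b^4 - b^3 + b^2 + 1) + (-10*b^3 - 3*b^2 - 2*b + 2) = -2*b^6 - 8*b^5 + b^4 - 11*b^3 - 2*b^2 - 2*b + 3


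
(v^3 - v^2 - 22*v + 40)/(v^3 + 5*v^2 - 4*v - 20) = (v - 4)/(v + 2)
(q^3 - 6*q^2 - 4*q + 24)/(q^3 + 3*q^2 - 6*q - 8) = (q^2 - 4*q - 12)/(q^2 + 5*q + 4)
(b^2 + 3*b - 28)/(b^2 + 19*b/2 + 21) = 2*(b^2 + 3*b - 28)/(2*b^2 + 19*b + 42)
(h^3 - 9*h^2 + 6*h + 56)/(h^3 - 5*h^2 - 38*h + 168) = (h + 2)/(h + 6)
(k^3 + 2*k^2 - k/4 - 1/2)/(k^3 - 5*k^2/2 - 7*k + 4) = (k + 1/2)/(k - 4)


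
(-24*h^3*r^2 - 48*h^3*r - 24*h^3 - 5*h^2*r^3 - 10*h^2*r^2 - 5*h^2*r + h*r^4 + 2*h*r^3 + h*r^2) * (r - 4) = -24*h^3*r^3 + 48*h^3*r^2 + 168*h^3*r + 96*h^3 - 5*h^2*r^4 + 10*h^2*r^3 + 35*h^2*r^2 + 20*h^2*r + h*r^5 - 2*h*r^4 - 7*h*r^3 - 4*h*r^2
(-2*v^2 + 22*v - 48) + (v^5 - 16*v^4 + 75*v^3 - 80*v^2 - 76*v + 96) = v^5 - 16*v^4 + 75*v^3 - 82*v^2 - 54*v + 48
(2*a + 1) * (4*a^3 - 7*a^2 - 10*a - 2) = 8*a^4 - 10*a^3 - 27*a^2 - 14*a - 2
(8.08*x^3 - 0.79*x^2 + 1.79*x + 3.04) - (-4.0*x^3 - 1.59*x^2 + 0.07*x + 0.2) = 12.08*x^3 + 0.8*x^2 + 1.72*x + 2.84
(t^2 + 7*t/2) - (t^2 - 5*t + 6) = 17*t/2 - 6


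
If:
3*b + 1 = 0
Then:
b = -1/3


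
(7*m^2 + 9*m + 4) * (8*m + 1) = 56*m^3 + 79*m^2 + 41*m + 4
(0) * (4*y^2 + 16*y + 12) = 0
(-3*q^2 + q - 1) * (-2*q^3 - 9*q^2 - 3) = 6*q^5 + 25*q^4 - 7*q^3 + 18*q^2 - 3*q + 3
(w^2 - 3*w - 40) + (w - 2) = w^2 - 2*w - 42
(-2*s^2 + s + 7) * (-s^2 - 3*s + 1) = 2*s^4 + 5*s^3 - 12*s^2 - 20*s + 7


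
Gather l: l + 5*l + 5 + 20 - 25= 6*l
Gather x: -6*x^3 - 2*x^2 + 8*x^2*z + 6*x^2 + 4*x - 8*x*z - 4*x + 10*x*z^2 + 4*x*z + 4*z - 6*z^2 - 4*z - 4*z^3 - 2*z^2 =-6*x^3 + x^2*(8*z + 4) + x*(10*z^2 - 4*z) - 4*z^3 - 8*z^2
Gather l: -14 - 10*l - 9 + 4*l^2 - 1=4*l^2 - 10*l - 24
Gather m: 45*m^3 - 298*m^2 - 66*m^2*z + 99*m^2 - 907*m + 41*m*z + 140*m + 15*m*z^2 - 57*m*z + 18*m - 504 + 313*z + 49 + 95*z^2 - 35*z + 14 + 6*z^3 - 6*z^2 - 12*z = 45*m^3 + m^2*(-66*z - 199) + m*(15*z^2 - 16*z - 749) + 6*z^3 + 89*z^2 + 266*z - 441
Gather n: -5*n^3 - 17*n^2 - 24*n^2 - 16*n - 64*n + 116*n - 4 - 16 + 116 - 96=-5*n^3 - 41*n^2 + 36*n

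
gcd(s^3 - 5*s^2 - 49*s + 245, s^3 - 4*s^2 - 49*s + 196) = s^2 - 49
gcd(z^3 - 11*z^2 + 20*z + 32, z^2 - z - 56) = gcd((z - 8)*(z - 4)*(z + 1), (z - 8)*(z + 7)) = z - 8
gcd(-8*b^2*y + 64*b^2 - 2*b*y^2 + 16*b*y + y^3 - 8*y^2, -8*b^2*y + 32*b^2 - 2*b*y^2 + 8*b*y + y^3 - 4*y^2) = -8*b^2 - 2*b*y + y^2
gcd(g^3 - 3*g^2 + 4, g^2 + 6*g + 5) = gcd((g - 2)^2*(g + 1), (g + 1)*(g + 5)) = g + 1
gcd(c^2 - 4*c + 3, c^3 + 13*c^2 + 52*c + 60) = 1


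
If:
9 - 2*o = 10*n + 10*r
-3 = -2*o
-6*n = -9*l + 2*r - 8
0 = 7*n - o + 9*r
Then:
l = 1/9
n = 39/20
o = 3/2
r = -27/20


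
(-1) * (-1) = 1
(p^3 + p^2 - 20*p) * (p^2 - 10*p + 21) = p^5 - 9*p^4 - 9*p^3 + 221*p^2 - 420*p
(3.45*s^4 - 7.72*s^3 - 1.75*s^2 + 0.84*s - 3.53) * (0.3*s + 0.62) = 1.035*s^5 - 0.177*s^4 - 5.3114*s^3 - 0.833*s^2 - 0.5382*s - 2.1886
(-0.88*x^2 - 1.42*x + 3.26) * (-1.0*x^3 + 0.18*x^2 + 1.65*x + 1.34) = 0.88*x^5 + 1.2616*x^4 - 4.9676*x^3 - 2.9354*x^2 + 3.4762*x + 4.3684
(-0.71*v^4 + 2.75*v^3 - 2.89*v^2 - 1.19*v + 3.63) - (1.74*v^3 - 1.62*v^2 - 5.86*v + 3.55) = -0.71*v^4 + 1.01*v^3 - 1.27*v^2 + 4.67*v + 0.0800000000000001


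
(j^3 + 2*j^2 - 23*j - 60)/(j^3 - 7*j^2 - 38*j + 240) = (j^2 + 7*j + 12)/(j^2 - 2*j - 48)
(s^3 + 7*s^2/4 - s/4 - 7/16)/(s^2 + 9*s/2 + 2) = (8*s^2 + 10*s - 7)/(8*(s + 4))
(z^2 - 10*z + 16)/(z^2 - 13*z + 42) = (z^2 - 10*z + 16)/(z^2 - 13*z + 42)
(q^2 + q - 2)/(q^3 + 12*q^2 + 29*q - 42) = (q + 2)/(q^2 + 13*q + 42)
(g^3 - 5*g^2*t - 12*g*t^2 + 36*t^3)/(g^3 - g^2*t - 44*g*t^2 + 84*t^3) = (g + 3*t)/(g + 7*t)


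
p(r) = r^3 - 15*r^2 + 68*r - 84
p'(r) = 3*r^2 - 30*r + 68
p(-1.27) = -196.60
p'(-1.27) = 110.94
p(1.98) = -0.40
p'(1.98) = 20.36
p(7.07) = 0.38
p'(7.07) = 5.85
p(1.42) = -14.82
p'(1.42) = 31.45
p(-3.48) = -544.44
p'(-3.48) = 208.73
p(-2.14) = -308.01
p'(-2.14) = 145.94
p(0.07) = -79.31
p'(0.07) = 65.91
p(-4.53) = -792.81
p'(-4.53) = 265.46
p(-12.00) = -4788.00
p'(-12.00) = 860.00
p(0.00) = -84.00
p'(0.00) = 68.00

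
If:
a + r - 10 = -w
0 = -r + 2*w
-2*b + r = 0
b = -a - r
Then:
No Solution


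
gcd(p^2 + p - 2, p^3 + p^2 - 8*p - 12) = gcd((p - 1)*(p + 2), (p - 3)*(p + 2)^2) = p + 2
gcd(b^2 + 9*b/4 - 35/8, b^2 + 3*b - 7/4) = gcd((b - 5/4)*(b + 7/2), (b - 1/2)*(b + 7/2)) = b + 7/2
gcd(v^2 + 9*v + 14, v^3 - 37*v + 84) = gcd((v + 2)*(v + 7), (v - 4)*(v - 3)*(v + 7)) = v + 7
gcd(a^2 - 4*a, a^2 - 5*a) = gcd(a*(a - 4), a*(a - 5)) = a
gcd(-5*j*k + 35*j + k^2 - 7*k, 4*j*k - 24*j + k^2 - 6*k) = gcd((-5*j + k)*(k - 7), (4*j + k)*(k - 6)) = 1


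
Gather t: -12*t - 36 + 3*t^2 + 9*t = 3*t^2 - 3*t - 36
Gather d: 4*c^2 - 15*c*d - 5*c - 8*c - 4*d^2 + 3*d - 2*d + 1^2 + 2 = 4*c^2 - 13*c - 4*d^2 + d*(1 - 15*c) + 3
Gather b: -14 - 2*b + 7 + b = -b - 7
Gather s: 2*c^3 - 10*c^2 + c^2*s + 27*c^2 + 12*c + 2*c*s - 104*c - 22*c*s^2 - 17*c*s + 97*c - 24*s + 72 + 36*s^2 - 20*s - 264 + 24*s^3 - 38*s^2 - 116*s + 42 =2*c^3 + 17*c^2 + 5*c + 24*s^3 + s^2*(-22*c - 2) + s*(c^2 - 15*c - 160) - 150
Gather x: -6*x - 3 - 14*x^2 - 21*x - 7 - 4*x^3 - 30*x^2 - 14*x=-4*x^3 - 44*x^2 - 41*x - 10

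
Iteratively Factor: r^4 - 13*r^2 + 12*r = (r)*(r^3 - 13*r + 12) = r*(r + 4)*(r^2 - 4*r + 3) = r*(r - 1)*(r + 4)*(r - 3)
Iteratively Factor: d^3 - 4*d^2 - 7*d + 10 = (d - 1)*(d^2 - 3*d - 10) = (d - 1)*(d + 2)*(d - 5)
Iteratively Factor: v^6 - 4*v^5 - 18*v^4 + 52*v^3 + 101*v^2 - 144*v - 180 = (v + 1)*(v^5 - 5*v^4 - 13*v^3 + 65*v^2 + 36*v - 180) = (v + 1)*(v + 3)*(v^4 - 8*v^3 + 11*v^2 + 32*v - 60) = (v + 1)*(v + 2)*(v + 3)*(v^3 - 10*v^2 + 31*v - 30) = (v - 2)*(v + 1)*(v + 2)*(v + 3)*(v^2 - 8*v + 15) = (v - 5)*(v - 2)*(v + 1)*(v + 2)*(v + 3)*(v - 3)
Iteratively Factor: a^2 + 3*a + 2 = (a + 2)*(a + 1)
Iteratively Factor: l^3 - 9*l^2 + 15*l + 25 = (l - 5)*(l^2 - 4*l - 5) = (l - 5)*(l + 1)*(l - 5)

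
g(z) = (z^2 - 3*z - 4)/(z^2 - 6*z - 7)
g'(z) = (6 - 2*z)*(z^2 - 3*z - 4)/(z^2 - 6*z - 7)^2 + (2*z - 3)/(z^2 - 6*z - 7) = -3/(z^2 - 14*z + 49)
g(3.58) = 0.12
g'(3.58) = -0.26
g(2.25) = 0.37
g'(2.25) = -0.13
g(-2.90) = 0.70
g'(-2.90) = -0.03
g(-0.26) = 0.59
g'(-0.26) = -0.06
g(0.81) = 0.52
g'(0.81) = -0.08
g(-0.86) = 0.62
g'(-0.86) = -0.05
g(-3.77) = 0.72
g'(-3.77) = -0.03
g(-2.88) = 0.70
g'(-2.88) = -0.03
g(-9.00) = 0.81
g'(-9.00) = -0.01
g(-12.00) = 0.84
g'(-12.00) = -0.00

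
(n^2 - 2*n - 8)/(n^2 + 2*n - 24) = (n + 2)/(n + 6)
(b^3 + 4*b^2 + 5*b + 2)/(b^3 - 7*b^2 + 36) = (b^2 + 2*b + 1)/(b^2 - 9*b + 18)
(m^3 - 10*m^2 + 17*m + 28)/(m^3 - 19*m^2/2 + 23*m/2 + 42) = 2*(m + 1)/(2*m + 3)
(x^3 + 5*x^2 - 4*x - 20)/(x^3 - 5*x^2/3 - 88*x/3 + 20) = 3*(x^2 - 4)/(3*x^2 - 20*x + 12)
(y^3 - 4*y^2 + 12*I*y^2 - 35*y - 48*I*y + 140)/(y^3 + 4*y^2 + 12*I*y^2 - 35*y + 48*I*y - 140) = (y - 4)/(y + 4)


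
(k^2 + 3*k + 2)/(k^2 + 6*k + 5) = (k + 2)/(k + 5)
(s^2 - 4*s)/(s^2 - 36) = s*(s - 4)/(s^2 - 36)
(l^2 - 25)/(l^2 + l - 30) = (l + 5)/(l + 6)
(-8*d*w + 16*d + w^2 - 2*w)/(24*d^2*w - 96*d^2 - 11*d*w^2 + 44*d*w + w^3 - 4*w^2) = (w - 2)/(-3*d*w + 12*d + w^2 - 4*w)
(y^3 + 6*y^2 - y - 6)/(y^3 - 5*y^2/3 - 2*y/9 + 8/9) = 9*(y^2 + 7*y + 6)/(9*y^2 - 6*y - 8)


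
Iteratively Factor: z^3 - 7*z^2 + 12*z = (z)*(z^2 - 7*z + 12) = z*(z - 3)*(z - 4)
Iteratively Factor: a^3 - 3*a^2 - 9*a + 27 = (a - 3)*(a^2 - 9) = (a - 3)^2*(a + 3)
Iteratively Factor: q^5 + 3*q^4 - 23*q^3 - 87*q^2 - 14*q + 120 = (q + 2)*(q^4 + q^3 - 25*q^2 - 37*q + 60) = (q + 2)*(q + 4)*(q^3 - 3*q^2 - 13*q + 15) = (q - 5)*(q + 2)*(q + 4)*(q^2 + 2*q - 3) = (q - 5)*(q - 1)*(q + 2)*(q + 4)*(q + 3)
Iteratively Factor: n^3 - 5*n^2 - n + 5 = (n - 5)*(n^2 - 1) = (n - 5)*(n - 1)*(n + 1)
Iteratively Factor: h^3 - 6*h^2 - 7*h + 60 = (h + 3)*(h^2 - 9*h + 20) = (h - 4)*(h + 3)*(h - 5)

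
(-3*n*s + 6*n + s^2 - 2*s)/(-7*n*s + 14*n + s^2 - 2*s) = (-3*n + s)/(-7*n + s)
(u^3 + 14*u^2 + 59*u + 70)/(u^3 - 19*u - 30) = (u^2 + 12*u + 35)/(u^2 - 2*u - 15)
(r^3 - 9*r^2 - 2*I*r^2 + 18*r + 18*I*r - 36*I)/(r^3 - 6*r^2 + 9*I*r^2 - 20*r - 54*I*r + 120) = (r^2 - r*(3 + 2*I) + 6*I)/(r^2 + 9*I*r - 20)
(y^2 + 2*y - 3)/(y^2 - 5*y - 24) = (y - 1)/(y - 8)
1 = 1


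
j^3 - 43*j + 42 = (j - 6)*(j - 1)*(j + 7)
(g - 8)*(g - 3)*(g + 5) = g^3 - 6*g^2 - 31*g + 120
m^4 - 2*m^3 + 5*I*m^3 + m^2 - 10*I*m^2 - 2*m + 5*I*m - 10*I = (m - 2)*(m - I)*(m + I)*(m + 5*I)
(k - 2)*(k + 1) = k^2 - k - 2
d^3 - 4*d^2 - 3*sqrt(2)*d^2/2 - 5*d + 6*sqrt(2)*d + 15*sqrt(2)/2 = (d - 5)*(d + 1)*(d - 3*sqrt(2)/2)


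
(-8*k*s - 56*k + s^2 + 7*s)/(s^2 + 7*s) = (-8*k + s)/s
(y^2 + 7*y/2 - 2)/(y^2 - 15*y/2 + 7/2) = (y + 4)/(y - 7)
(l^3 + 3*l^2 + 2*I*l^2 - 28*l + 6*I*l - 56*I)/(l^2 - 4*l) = l + 7 + 2*I + 14*I/l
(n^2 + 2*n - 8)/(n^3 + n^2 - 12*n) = (n - 2)/(n*(n - 3))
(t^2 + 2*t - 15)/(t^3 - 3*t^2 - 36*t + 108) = (t + 5)/(t^2 - 36)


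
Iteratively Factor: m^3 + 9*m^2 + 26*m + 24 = (m + 4)*(m^2 + 5*m + 6) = (m + 2)*(m + 4)*(m + 3)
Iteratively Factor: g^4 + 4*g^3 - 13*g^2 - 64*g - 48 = (g + 3)*(g^3 + g^2 - 16*g - 16) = (g + 1)*(g + 3)*(g^2 - 16) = (g + 1)*(g + 3)*(g + 4)*(g - 4)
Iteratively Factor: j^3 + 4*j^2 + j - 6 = (j + 3)*(j^2 + j - 2) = (j - 1)*(j + 3)*(j + 2)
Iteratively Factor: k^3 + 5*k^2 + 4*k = (k + 1)*(k^2 + 4*k) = (k + 1)*(k + 4)*(k)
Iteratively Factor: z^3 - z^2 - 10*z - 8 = (z + 1)*(z^2 - 2*z - 8) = (z + 1)*(z + 2)*(z - 4)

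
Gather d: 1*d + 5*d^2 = 5*d^2 + d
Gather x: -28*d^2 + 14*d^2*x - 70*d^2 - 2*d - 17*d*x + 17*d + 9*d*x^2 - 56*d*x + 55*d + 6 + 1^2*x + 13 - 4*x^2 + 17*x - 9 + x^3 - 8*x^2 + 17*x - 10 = -98*d^2 + 70*d + x^3 + x^2*(9*d - 12) + x*(14*d^2 - 73*d + 35)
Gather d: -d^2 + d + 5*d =-d^2 + 6*d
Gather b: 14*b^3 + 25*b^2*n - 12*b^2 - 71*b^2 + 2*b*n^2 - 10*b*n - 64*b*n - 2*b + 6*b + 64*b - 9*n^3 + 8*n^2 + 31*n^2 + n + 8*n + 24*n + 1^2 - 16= 14*b^3 + b^2*(25*n - 83) + b*(2*n^2 - 74*n + 68) - 9*n^3 + 39*n^2 + 33*n - 15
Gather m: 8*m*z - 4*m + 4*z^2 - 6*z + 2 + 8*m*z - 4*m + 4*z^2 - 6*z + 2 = m*(16*z - 8) + 8*z^2 - 12*z + 4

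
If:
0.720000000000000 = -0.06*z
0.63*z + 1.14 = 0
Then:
No Solution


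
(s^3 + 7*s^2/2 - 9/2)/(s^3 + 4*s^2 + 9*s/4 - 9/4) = 2*(s - 1)/(2*s - 1)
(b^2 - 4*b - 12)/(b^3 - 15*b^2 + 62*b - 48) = (b + 2)/(b^2 - 9*b + 8)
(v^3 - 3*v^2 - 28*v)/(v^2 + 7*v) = (v^2 - 3*v - 28)/(v + 7)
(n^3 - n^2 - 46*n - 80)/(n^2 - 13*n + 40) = (n^2 + 7*n + 10)/(n - 5)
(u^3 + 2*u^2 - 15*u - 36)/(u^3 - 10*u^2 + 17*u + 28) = (u^2 + 6*u + 9)/(u^2 - 6*u - 7)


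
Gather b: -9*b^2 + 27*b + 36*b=-9*b^2 + 63*b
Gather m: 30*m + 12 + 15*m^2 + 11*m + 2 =15*m^2 + 41*m + 14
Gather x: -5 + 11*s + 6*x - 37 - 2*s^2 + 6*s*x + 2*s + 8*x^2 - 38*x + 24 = -2*s^2 + 13*s + 8*x^2 + x*(6*s - 32) - 18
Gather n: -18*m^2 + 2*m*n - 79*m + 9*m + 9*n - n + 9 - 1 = -18*m^2 - 70*m + n*(2*m + 8) + 8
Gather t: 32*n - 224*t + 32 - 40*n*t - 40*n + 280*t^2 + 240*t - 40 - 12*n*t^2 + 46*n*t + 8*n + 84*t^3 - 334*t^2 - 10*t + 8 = 84*t^3 + t^2*(-12*n - 54) + t*(6*n + 6)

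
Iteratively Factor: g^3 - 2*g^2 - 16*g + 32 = (g - 2)*(g^2 - 16) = (g - 2)*(g + 4)*(g - 4)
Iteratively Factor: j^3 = (j)*(j^2) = j^2*(j)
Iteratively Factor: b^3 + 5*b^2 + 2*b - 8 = (b + 4)*(b^2 + b - 2) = (b + 2)*(b + 4)*(b - 1)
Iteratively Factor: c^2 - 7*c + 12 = (c - 3)*(c - 4)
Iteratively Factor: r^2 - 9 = (r + 3)*(r - 3)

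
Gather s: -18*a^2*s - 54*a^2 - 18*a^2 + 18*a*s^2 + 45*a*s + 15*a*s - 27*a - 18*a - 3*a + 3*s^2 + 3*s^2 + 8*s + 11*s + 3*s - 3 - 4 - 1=-72*a^2 - 48*a + s^2*(18*a + 6) + s*(-18*a^2 + 60*a + 22) - 8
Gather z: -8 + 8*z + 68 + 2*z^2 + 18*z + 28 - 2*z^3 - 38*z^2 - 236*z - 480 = -2*z^3 - 36*z^2 - 210*z - 392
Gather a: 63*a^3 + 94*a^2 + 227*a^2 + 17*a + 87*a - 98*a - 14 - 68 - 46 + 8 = 63*a^3 + 321*a^2 + 6*a - 120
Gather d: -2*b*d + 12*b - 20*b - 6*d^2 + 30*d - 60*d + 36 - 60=-8*b - 6*d^2 + d*(-2*b - 30) - 24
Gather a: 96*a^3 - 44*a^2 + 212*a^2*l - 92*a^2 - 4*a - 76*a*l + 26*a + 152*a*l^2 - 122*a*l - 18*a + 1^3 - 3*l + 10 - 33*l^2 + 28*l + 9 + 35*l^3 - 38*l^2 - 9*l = 96*a^3 + a^2*(212*l - 136) + a*(152*l^2 - 198*l + 4) + 35*l^3 - 71*l^2 + 16*l + 20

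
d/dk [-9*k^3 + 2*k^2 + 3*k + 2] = -27*k^2 + 4*k + 3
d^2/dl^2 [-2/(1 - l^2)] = 4*(3*l^2 + 1)/(l^2 - 1)^3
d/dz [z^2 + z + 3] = 2*z + 1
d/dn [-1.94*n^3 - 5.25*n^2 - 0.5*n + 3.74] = -5.82*n^2 - 10.5*n - 0.5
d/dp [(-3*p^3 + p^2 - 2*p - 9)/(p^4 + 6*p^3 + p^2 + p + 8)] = (3*p^6 - 2*p^5 - 3*p^4 + 54*p^3 + 93*p^2 + 34*p - 7)/(p^8 + 12*p^7 + 38*p^6 + 14*p^5 + 29*p^4 + 98*p^3 + 17*p^2 + 16*p + 64)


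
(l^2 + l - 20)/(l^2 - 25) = (l - 4)/(l - 5)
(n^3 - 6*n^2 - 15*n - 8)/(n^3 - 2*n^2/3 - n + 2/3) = 3*(n^2 - 7*n - 8)/(3*n^2 - 5*n + 2)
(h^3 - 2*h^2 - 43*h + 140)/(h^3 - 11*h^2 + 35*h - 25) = (h^2 + 3*h - 28)/(h^2 - 6*h + 5)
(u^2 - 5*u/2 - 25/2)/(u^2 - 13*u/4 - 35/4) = 2*(2*u + 5)/(4*u + 7)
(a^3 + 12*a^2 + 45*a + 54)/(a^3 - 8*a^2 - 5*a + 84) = (a^2 + 9*a + 18)/(a^2 - 11*a + 28)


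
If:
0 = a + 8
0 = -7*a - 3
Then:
No Solution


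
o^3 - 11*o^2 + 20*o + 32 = (o - 8)*(o - 4)*(o + 1)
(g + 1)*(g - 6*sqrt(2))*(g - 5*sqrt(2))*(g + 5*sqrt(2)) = g^4 - 6*sqrt(2)*g^3 + g^3 - 50*g^2 - 6*sqrt(2)*g^2 - 50*g + 300*sqrt(2)*g + 300*sqrt(2)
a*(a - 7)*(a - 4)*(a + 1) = a^4 - 10*a^3 + 17*a^2 + 28*a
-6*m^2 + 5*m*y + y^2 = (-m + y)*(6*m + y)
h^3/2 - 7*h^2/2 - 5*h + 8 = (h/2 + 1)*(h - 8)*(h - 1)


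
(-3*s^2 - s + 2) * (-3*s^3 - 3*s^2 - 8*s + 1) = 9*s^5 + 12*s^4 + 21*s^3 - s^2 - 17*s + 2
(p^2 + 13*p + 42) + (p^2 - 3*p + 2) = 2*p^2 + 10*p + 44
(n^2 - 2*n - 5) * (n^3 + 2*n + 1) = n^5 - 2*n^4 - 3*n^3 - 3*n^2 - 12*n - 5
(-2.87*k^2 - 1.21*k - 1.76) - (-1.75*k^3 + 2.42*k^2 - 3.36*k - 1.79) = 1.75*k^3 - 5.29*k^2 + 2.15*k + 0.03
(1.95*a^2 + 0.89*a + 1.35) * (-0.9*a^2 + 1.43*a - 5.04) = -1.755*a^4 + 1.9875*a^3 - 9.7703*a^2 - 2.5551*a - 6.804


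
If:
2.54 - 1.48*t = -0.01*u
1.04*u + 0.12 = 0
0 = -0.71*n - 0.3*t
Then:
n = -0.72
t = 1.72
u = -0.12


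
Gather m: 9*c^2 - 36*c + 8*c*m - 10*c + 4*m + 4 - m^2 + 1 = 9*c^2 - 46*c - m^2 + m*(8*c + 4) + 5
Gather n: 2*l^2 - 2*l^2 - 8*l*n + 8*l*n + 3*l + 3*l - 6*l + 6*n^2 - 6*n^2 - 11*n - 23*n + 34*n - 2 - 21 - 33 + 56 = 0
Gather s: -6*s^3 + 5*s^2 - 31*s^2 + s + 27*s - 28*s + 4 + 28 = -6*s^3 - 26*s^2 + 32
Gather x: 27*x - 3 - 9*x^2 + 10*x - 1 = -9*x^2 + 37*x - 4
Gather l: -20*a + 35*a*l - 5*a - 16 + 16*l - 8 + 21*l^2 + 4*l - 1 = -25*a + 21*l^2 + l*(35*a + 20) - 25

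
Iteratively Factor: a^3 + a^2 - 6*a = (a - 2)*(a^2 + 3*a) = (a - 2)*(a + 3)*(a)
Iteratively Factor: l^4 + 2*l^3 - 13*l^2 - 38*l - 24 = (l + 1)*(l^3 + l^2 - 14*l - 24) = (l + 1)*(l + 2)*(l^2 - l - 12) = (l - 4)*(l + 1)*(l + 2)*(l + 3)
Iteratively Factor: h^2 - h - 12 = (h - 4)*(h + 3)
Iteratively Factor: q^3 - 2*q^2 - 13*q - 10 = (q + 2)*(q^2 - 4*q - 5) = (q + 1)*(q + 2)*(q - 5)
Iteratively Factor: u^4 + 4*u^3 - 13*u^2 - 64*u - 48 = (u - 4)*(u^3 + 8*u^2 + 19*u + 12) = (u - 4)*(u + 4)*(u^2 + 4*u + 3) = (u - 4)*(u + 3)*(u + 4)*(u + 1)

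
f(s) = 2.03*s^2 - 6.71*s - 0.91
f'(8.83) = 29.14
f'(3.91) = 9.16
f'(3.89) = 9.08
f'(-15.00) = -67.61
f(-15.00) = 556.49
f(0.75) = -4.80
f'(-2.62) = -17.35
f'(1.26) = -1.59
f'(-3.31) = -20.15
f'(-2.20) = -15.64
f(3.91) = 3.89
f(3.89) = 3.71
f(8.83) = 98.12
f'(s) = 4.06*s - 6.71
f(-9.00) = 223.91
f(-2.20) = 23.68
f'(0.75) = -3.66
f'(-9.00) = -43.25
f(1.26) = -6.14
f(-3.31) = 43.54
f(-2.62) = 30.60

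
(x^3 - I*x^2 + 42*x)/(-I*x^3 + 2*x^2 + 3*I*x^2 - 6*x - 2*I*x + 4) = x*(I*x^2 + x + 42*I)/(x^3 + x^2*(-3 + 2*I) + 2*x*(1 - 3*I) + 4*I)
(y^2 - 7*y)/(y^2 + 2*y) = (y - 7)/(y + 2)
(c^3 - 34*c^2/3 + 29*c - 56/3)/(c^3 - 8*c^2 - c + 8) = (c - 7/3)/(c + 1)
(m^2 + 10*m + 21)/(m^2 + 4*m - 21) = (m + 3)/(m - 3)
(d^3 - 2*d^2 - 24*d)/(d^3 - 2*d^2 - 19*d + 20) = d*(d - 6)/(d^2 - 6*d + 5)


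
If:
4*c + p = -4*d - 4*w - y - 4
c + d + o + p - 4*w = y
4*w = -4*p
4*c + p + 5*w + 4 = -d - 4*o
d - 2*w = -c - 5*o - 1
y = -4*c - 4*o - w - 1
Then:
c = -73/344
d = -31/43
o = -63/344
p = 73/172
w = -73/172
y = 173/172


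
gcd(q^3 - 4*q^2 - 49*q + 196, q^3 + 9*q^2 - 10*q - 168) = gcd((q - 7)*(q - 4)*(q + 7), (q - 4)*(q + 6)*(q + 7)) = q^2 + 3*q - 28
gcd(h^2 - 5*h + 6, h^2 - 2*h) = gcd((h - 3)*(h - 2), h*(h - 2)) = h - 2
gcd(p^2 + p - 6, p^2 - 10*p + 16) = p - 2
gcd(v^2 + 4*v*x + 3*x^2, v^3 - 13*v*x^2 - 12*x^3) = v^2 + 4*v*x + 3*x^2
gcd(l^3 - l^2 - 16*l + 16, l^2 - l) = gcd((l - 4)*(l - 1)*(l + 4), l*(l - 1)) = l - 1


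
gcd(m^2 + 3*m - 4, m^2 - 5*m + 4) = m - 1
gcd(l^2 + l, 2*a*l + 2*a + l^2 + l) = l + 1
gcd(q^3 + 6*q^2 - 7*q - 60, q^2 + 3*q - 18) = q - 3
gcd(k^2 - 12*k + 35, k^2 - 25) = k - 5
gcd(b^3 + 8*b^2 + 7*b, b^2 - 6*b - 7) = b + 1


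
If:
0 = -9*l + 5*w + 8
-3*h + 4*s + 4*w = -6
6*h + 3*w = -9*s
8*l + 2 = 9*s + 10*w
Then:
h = -1070/41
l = -1278/41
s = 1502/41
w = -2366/41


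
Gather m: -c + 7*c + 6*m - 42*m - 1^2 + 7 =6*c - 36*m + 6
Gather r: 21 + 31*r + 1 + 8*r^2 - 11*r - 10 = 8*r^2 + 20*r + 12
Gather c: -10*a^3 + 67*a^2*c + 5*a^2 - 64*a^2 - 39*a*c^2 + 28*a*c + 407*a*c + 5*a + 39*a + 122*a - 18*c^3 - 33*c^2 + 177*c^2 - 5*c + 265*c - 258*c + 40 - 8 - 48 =-10*a^3 - 59*a^2 + 166*a - 18*c^3 + c^2*(144 - 39*a) + c*(67*a^2 + 435*a + 2) - 16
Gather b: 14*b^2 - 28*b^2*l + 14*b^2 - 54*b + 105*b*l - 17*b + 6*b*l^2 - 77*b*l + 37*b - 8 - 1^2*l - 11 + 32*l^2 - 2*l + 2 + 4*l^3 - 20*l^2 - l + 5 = b^2*(28 - 28*l) + b*(6*l^2 + 28*l - 34) + 4*l^3 + 12*l^2 - 4*l - 12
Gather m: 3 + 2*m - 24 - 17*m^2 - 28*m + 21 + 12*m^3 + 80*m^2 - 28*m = 12*m^3 + 63*m^2 - 54*m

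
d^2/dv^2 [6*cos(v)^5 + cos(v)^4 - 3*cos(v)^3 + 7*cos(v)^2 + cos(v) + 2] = -150*cos(v)^5 - 16*cos(v)^4 + 147*cos(v)^3 - 16*cos(v)^2 - 19*cos(v) + 14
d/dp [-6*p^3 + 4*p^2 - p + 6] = -18*p^2 + 8*p - 1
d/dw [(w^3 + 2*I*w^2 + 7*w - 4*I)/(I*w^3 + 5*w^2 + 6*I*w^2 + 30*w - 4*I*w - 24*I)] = (w^2*(-7 - 6*I) + w*(-48 + 8*I) + 16 - 48*I)/(w^4 + w^3*(12 - 8*I) + w^2*(20 - 96*I) + w*(-192 - 288*I) - 576)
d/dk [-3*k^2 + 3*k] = 3 - 6*k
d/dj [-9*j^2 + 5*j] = 5 - 18*j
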